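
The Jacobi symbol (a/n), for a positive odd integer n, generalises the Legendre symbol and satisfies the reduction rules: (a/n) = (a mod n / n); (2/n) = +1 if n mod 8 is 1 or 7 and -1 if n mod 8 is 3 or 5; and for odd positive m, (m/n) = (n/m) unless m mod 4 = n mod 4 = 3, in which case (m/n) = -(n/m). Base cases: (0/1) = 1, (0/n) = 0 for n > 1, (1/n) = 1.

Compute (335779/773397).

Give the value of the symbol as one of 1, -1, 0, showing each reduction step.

-1

flip (335779/773397) -> (773397/335779): both odd, 335779 mod 4 = 3, 773397 mod 4 = 1, so the flip contributes +1; sign now +1
(773397/335779): 773397 mod 335779 = 101839, so (773397/335779) = (101839/335779)
flip (101839/335779) -> (335779/101839): both odd, 101839 mod 4 = 3, 335779 mod 4 = 3, so the flip contributes -1; sign now -1
(335779/101839): 335779 mod 101839 = 30262, so (335779/101839) = (30262/101839)
factor out 2^1: 30262 = 2^1·15131; with 101839 mod 8 = 7, (2/101839) = +1; sign now -1; continue with (15131/101839)
flip (15131/101839) -> (101839/15131): both odd, 15131 mod 4 = 3, 101839 mod 4 = 3, so the flip contributes -1; sign now +1
(101839/15131): 101839 mod 15131 = 11053, so (101839/15131) = (11053/15131)
flip (11053/15131) -> (15131/11053): both odd, 11053 mod 4 = 1, 15131 mod 4 = 3, so the flip contributes +1; sign now +1
(15131/11053): 15131 mod 11053 = 4078, so (15131/11053) = (4078/11053)
factor out 2^1: 4078 = 2^1·2039; with 11053 mod 8 = 5, (2/11053) = -1; sign now -1; continue with (2039/11053)
flip (2039/11053) -> (11053/2039): both odd, 2039 mod 4 = 3, 11053 mod 4 = 1, so the flip contributes +1; sign now -1
(11053/2039): 11053 mod 2039 = 858, so (11053/2039) = (858/2039)
factor out 2^1: 858 = 2^1·429; with 2039 mod 8 = 7, (2/2039) = +1; sign now -1; continue with (429/2039)
flip (429/2039) -> (2039/429): both odd, 429 mod 4 = 1, 2039 mod 4 = 3, so the flip contributes +1; sign now -1
(2039/429): 2039 mod 429 = 323, so (2039/429) = (323/429)
flip (323/429) -> (429/323): both odd, 323 mod 4 = 3, 429 mod 4 = 1, so the flip contributes +1; sign now -1
(429/323): 429 mod 323 = 106, so (429/323) = (106/323)
factor out 2^1: 106 = 2^1·53; with 323 mod 8 = 3, (2/323) = -1; sign now +1; continue with (53/323)
flip (53/323) -> (323/53): both odd, 53 mod 4 = 1, 323 mod 4 = 3, so the flip contributes +1; sign now +1
(323/53): 323 mod 53 = 5, so (323/53) = (5/53)
flip (5/53) -> (53/5): both odd, 5 mod 4 = 1, 53 mod 4 = 1, so the flip contributes +1; sign now +1
(53/5): 53 mod 5 = 3, so (53/5) = (3/5)
flip (3/5) -> (5/3): both odd, 3 mod 4 = 3, 5 mod 4 = 1, so the flip contributes +1; sign now +1
(5/3): 5 mod 3 = 2, so (5/3) = (2/3)
factor out 2^1: 2 = 2^1·1; with 3 mod 8 = 3, (2/3) = -1; sign now -1; continue with (1/3)
reached (1/3) = 1, so the symbol is -1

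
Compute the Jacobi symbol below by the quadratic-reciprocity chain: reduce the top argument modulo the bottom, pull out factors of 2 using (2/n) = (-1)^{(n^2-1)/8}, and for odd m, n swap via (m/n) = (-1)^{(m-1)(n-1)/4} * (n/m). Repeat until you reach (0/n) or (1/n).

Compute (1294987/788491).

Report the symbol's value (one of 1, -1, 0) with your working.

1

(1294987/788491): 1294987 mod 788491 = 506496, so (1294987/788491) = (506496/788491)
factor out 2^7: 506496 = 2^7·3957; with 788491 mod 8 = 3, (2/788491) = -1; sign now -1; continue with (3957/788491)
flip (3957/788491) -> (788491/3957): both odd, 3957 mod 4 = 1, 788491 mod 4 = 3, so the flip contributes +1; sign now -1
(788491/3957): 788491 mod 3957 = 1048, so (788491/3957) = (1048/3957)
factor out 2^3: 1048 = 2^3·131; with 3957 mod 8 = 5, (2/3957) = -1; sign now +1; continue with (131/3957)
flip (131/3957) -> (3957/131): both odd, 131 mod 4 = 3, 3957 mod 4 = 1, so the flip contributes +1; sign now +1
(3957/131): 3957 mod 131 = 27, so (3957/131) = (27/131)
flip (27/131) -> (131/27): both odd, 27 mod 4 = 3, 131 mod 4 = 3, so the flip contributes -1; sign now -1
(131/27): 131 mod 27 = 23, so (131/27) = (23/27)
flip (23/27) -> (27/23): both odd, 23 mod 4 = 3, 27 mod 4 = 3, so the flip contributes -1; sign now +1
(27/23): 27 mod 23 = 4, so (27/23) = (4/23)
factor out 2^2: 4 = 2^2·1; with 23 mod 8 = 7, (2/23) = +1; sign now +1; continue with (1/23)
reached (1/23) = 1, so the symbol is +1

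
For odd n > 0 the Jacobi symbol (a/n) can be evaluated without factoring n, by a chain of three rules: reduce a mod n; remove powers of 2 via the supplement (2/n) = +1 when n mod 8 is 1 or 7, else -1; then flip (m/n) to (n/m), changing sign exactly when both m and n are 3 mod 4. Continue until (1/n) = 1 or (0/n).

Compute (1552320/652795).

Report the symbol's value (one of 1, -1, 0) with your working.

0

(1552320/652795) = (246730/652795)   [reduce mod 652795]
246730 = 2^1·123365; (2/652795) = -1 since 652795 mod 8 = 3, so (246730/652795) = (-1)^1·(123365/652795); sign now -1
reciprocity: (123365/652795) = +1·(652795/123365) since 123365 mod 4 = 1, 652795 mod 4 = 3; sign now -1
(652795/123365) = (35970/123365)   [reduce mod 123365]
35970 = 2^1·17985; (2/123365) = -1 since 123365 mod 8 = 5, so (35970/123365) = (-1)^1·(17985/123365); sign now +1
reciprocity: (17985/123365) = +1·(123365/17985) since 17985 mod 4 = 1, 123365 mod 4 = 1; sign now +1
(123365/17985) = (15455/17985)   [reduce mod 17985]
reciprocity: (15455/17985) = +1·(17985/15455) since 15455 mod 4 = 3, 17985 mod 4 = 1; sign now +1
(17985/15455) = (2530/15455)   [reduce mod 15455]
2530 = 2^1·1265; (2/15455) = +1 since 15455 mod 8 = 7, so (2530/15455) = (+1)^1·(1265/15455); sign now +1
reciprocity: (1265/15455) = +1·(15455/1265) since 1265 mod 4 = 1, 15455 mod 4 = 3; sign now +1
(15455/1265) = (275/1265)   [reduce mod 1265]
reciprocity: (275/1265) = +1·(1265/275) since 275 mod 4 = 3, 1265 mod 4 = 1; sign now +1
(1265/275) = (165/275)   [reduce mod 275]
reciprocity: (165/275) = +1·(275/165) since 165 mod 4 = 1, 275 mod 4 = 3; sign now +1
(275/165) = (110/165)   [reduce mod 165]
110 = 2^1·55; (2/165) = -1 since 165 mod 8 = 5, so (110/165) = (-1)^1·(55/165); sign now -1
reciprocity: (55/165) = +1·(165/55) since 55 mod 4 = 3, 165 mod 4 = 1; sign now -1
(165/55) = (0/55)   [reduce mod 55]
(0/55) = 0   [gcd(a, n) > 1]; final value = 0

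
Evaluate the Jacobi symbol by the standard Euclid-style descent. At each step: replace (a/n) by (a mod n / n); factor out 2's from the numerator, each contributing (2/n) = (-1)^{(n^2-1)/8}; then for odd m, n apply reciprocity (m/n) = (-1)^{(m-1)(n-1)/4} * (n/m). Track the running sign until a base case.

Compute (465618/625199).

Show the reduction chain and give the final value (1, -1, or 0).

factor out 2^1: 465618 = 2^1·232809; with 625199 mod 8 = 7, (2/625199) = +1; sign now +1; continue with (232809/625199)
flip (232809/625199) -> (625199/232809): both odd, 232809 mod 4 = 1, 625199 mod 4 = 3, so the flip contributes +1; sign now +1
(625199/232809): 625199 mod 232809 = 159581, so (625199/232809) = (159581/232809)
flip (159581/232809) -> (232809/159581): both odd, 159581 mod 4 = 1, 232809 mod 4 = 1, so the flip contributes +1; sign now +1
(232809/159581): 232809 mod 159581 = 73228, so (232809/159581) = (73228/159581)
factor out 2^2: 73228 = 2^2·18307; with 159581 mod 8 = 5, (2/159581) = -1; sign now +1; continue with (18307/159581)
flip (18307/159581) -> (159581/18307): both odd, 18307 mod 4 = 3, 159581 mod 4 = 1, so the flip contributes +1; sign now +1
(159581/18307): 159581 mod 18307 = 13125, so (159581/18307) = (13125/18307)
flip (13125/18307) -> (18307/13125): both odd, 13125 mod 4 = 1, 18307 mod 4 = 3, so the flip contributes +1; sign now +1
(18307/13125): 18307 mod 13125 = 5182, so (18307/13125) = (5182/13125)
factor out 2^1: 5182 = 2^1·2591; with 13125 mod 8 = 5, (2/13125) = -1; sign now -1; continue with (2591/13125)
flip (2591/13125) -> (13125/2591): both odd, 2591 mod 4 = 3, 13125 mod 4 = 1, so the flip contributes +1; sign now -1
(13125/2591): 13125 mod 2591 = 170, so (13125/2591) = (170/2591)
factor out 2^1: 170 = 2^1·85; with 2591 mod 8 = 7, (2/2591) = +1; sign now -1; continue with (85/2591)
flip (85/2591) -> (2591/85): both odd, 85 mod 4 = 1, 2591 mod 4 = 3, so the flip contributes +1; sign now -1
(2591/85): 2591 mod 85 = 41, so (2591/85) = (41/85)
flip (41/85) -> (85/41): both odd, 41 mod 4 = 1, 85 mod 4 = 1, so the flip contributes +1; sign now -1
(85/41): 85 mod 41 = 3, so (85/41) = (3/41)
flip (3/41) -> (41/3): both odd, 3 mod 4 = 3, 41 mod 4 = 1, so the flip contributes +1; sign now -1
(41/3): 41 mod 3 = 2, so (41/3) = (2/3)
factor out 2^1: 2 = 2^1·1; with 3 mod 8 = 3, (2/3) = -1; sign now +1; continue with (1/3)
reached (1/3) = 1, so the symbol is +1

1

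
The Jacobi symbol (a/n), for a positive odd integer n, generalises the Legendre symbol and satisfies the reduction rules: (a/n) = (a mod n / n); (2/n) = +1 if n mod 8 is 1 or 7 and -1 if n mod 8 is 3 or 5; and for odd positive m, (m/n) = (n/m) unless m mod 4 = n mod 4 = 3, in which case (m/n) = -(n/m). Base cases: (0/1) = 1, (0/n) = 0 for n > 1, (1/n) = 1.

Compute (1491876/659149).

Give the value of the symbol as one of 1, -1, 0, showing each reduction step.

(1491876/659149): 1491876 mod 659149 = 173578, so (1491876/659149) = (173578/659149)
factor out 2^1: 173578 = 2^1·86789; with 659149 mod 8 = 5, (2/659149) = -1; sign now -1; continue with (86789/659149)
flip (86789/659149) -> (659149/86789): both odd, 86789 mod 4 = 1, 659149 mod 4 = 1, so the flip contributes +1; sign now -1
(659149/86789): 659149 mod 86789 = 51626, so (659149/86789) = (51626/86789)
factor out 2^1: 51626 = 2^1·25813; with 86789 mod 8 = 5, (2/86789) = -1; sign now +1; continue with (25813/86789)
flip (25813/86789) -> (86789/25813): both odd, 25813 mod 4 = 1, 86789 mod 4 = 1, so the flip contributes +1; sign now +1
(86789/25813): 86789 mod 25813 = 9350, so (86789/25813) = (9350/25813)
factor out 2^1: 9350 = 2^1·4675; with 25813 mod 8 = 5, (2/25813) = -1; sign now -1; continue with (4675/25813)
flip (4675/25813) -> (25813/4675): both odd, 4675 mod 4 = 3, 25813 mod 4 = 1, so the flip contributes +1; sign now -1
(25813/4675): 25813 mod 4675 = 2438, so (25813/4675) = (2438/4675)
factor out 2^1: 2438 = 2^1·1219; with 4675 mod 8 = 3, (2/4675) = -1; sign now +1; continue with (1219/4675)
flip (1219/4675) -> (4675/1219): both odd, 1219 mod 4 = 3, 4675 mod 4 = 3, so the flip contributes -1; sign now -1
(4675/1219): 4675 mod 1219 = 1018, so (4675/1219) = (1018/1219)
factor out 2^1: 1018 = 2^1·509; with 1219 mod 8 = 3, (2/1219) = -1; sign now +1; continue with (509/1219)
flip (509/1219) -> (1219/509): both odd, 509 mod 4 = 1, 1219 mod 4 = 3, so the flip contributes +1; sign now +1
(1219/509): 1219 mod 509 = 201, so (1219/509) = (201/509)
flip (201/509) -> (509/201): both odd, 201 mod 4 = 1, 509 mod 4 = 1, so the flip contributes +1; sign now +1
(509/201): 509 mod 201 = 107, so (509/201) = (107/201)
flip (107/201) -> (201/107): both odd, 107 mod 4 = 3, 201 mod 4 = 1, so the flip contributes +1; sign now +1
(201/107): 201 mod 107 = 94, so (201/107) = (94/107)
factor out 2^1: 94 = 2^1·47; with 107 mod 8 = 3, (2/107) = -1; sign now -1; continue with (47/107)
flip (47/107) -> (107/47): both odd, 47 mod 4 = 3, 107 mod 4 = 3, so the flip contributes -1; sign now +1
(107/47): 107 mod 47 = 13, so (107/47) = (13/47)
flip (13/47) -> (47/13): both odd, 13 mod 4 = 1, 47 mod 4 = 3, so the flip contributes +1; sign now +1
(47/13): 47 mod 13 = 8, so (47/13) = (8/13)
factor out 2^3: 8 = 2^3·1; with 13 mod 8 = 5, (2/13) = -1; sign now -1; continue with (1/13)
reached (1/13) = 1, so the symbol is -1

-1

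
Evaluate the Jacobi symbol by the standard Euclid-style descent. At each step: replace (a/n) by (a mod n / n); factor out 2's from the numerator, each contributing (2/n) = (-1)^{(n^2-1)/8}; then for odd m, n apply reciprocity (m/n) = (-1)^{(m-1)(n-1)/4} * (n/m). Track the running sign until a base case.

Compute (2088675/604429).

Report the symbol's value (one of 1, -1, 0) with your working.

1

(2088675/604429): 2088675 mod 604429 = 275388, so (2088675/604429) = (275388/604429)
factor out 2^2: 275388 = 2^2·68847; with 604429 mod 8 = 5, (2/604429) = -1; sign now +1; continue with (68847/604429)
flip (68847/604429) -> (604429/68847): both odd, 68847 mod 4 = 3, 604429 mod 4 = 1, so the flip contributes +1; sign now +1
(604429/68847): 604429 mod 68847 = 53653, so (604429/68847) = (53653/68847)
flip (53653/68847) -> (68847/53653): both odd, 53653 mod 4 = 1, 68847 mod 4 = 3, so the flip contributes +1; sign now +1
(68847/53653): 68847 mod 53653 = 15194, so (68847/53653) = (15194/53653)
factor out 2^1: 15194 = 2^1·7597; with 53653 mod 8 = 5, (2/53653) = -1; sign now -1; continue with (7597/53653)
flip (7597/53653) -> (53653/7597): both odd, 7597 mod 4 = 1, 53653 mod 4 = 1, so the flip contributes +1; sign now -1
(53653/7597): 53653 mod 7597 = 474, so (53653/7597) = (474/7597)
factor out 2^1: 474 = 2^1·237; with 7597 mod 8 = 5, (2/7597) = -1; sign now +1; continue with (237/7597)
flip (237/7597) -> (7597/237): both odd, 237 mod 4 = 1, 7597 mod 4 = 1, so the flip contributes +1; sign now +1
(7597/237): 7597 mod 237 = 13, so (7597/237) = (13/237)
flip (13/237) -> (237/13): both odd, 13 mod 4 = 1, 237 mod 4 = 1, so the flip contributes +1; sign now +1
(237/13): 237 mod 13 = 3, so (237/13) = (3/13)
flip (3/13) -> (13/3): both odd, 3 mod 4 = 3, 13 mod 4 = 1, so the flip contributes +1; sign now +1
(13/3): 13 mod 3 = 1, so (13/3) = (1/3)
reached (1/3) = 1, so the symbol is +1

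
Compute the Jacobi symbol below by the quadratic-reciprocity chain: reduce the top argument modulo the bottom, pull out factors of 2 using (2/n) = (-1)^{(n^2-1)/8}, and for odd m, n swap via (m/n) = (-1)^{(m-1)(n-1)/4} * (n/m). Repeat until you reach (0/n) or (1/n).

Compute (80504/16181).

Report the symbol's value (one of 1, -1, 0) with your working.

-1

(80504/16181): 80504 mod 16181 = 15780, so (80504/16181) = (15780/16181)
factor out 2^2: 15780 = 2^2·3945; with 16181 mod 8 = 5, (2/16181) = -1; sign now +1; continue with (3945/16181)
flip (3945/16181) -> (16181/3945): both odd, 3945 mod 4 = 1, 16181 mod 4 = 1, so the flip contributes +1; sign now +1
(16181/3945): 16181 mod 3945 = 401, so (16181/3945) = (401/3945)
flip (401/3945) -> (3945/401): both odd, 401 mod 4 = 1, 3945 mod 4 = 1, so the flip contributes +1; sign now +1
(3945/401): 3945 mod 401 = 336, so (3945/401) = (336/401)
factor out 2^4: 336 = 2^4·21; with 401 mod 8 = 1, (2/401) = +1; sign now +1; continue with (21/401)
flip (21/401) -> (401/21): both odd, 21 mod 4 = 1, 401 mod 4 = 1, so the flip contributes +1; sign now +1
(401/21): 401 mod 21 = 2, so (401/21) = (2/21)
factor out 2^1: 2 = 2^1·1; with 21 mod 8 = 5, (2/21) = -1; sign now -1; continue with (1/21)
reached (1/21) = 1, so the symbol is -1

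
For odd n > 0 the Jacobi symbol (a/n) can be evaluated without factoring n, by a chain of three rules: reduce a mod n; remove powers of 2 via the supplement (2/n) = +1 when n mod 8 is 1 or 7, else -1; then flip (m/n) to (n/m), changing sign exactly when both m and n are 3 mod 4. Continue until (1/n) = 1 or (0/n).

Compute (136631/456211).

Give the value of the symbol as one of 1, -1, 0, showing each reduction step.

-1

flip (136631/456211) -> (456211/136631): both odd, 136631 mod 4 = 3, 456211 mod 4 = 3, so the flip contributes -1; sign now -1
(456211/136631): 456211 mod 136631 = 46318, so (456211/136631) = (46318/136631)
factor out 2^1: 46318 = 2^1·23159; with 136631 mod 8 = 7, (2/136631) = +1; sign now -1; continue with (23159/136631)
flip (23159/136631) -> (136631/23159): both odd, 23159 mod 4 = 3, 136631 mod 4 = 3, so the flip contributes -1; sign now +1
(136631/23159): 136631 mod 23159 = 20836, so (136631/23159) = (20836/23159)
factor out 2^2: 20836 = 2^2·5209; with 23159 mod 8 = 7, (2/23159) = +1; sign now +1; continue with (5209/23159)
flip (5209/23159) -> (23159/5209): both odd, 5209 mod 4 = 1, 23159 mod 4 = 3, so the flip contributes +1; sign now +1
(23159/5209): 23159 mod 5209 = 2323, so (23159/5209) = (2323/5209)
flip (2323/5209) -> (5209/2323): both odd, 2323 mod 4 = 3, 5209 mod 4 = 1, so the flip contributes +1; sign now +1
(5209/2323): 5209 mod 2323 = 563, so (5209/2323) = (563/2323)
flip (563/2323) -> (2323/563): both odd, 563 mod 4 = 3, 2323 mod 4 = 3, so the flip contributes -1; sign now -1
(2323/563): 2323 mod 563 = 71, so (2323/563) = (71/563)
flip (71/563) -> (563/71): both odd, 71 mod 4 = 3, 563 mod 4 = 3, so the flip contributes -1; sign now +1
(563/71): 563 mod 71 = 66, so (563/71) = (66/71)
factor out 2^1: 66 = 2^1·33; with 71 mod 8 = 7, (2/71) = +1; sign now +1; continue with (33/71)
flip (33/71) -> (71/33): both odd, 33 mod 4 = 1, 71 mod 4 = 3, so the flip contributes +1; sign now +1
(71/33): 71 mod 33 = 5, so (71/33) = (5/33)
flip (5/33) -> (33/5): both odd, 5 mod 4 = 1, 33 mod 4 = 1, so the flip contributes +1; sign now +1
(33/5): 33 mod 5 = 3, so (33/5) = (3/5)
flip (3/5) -> (5/3): both odd, 3 mod 4 = 3, 5 mod 4 = 1, so the flip contributes +1; sign now +1
(5/3): 5 mod 3 = 2, so (5/3) = (2/3)
factor out 2^1: 2 = 2^1·1; with 3 mod 8 = 3, (2/3) = -1; sign now -1; continue with (1/3)
reached (1/3) = 1, so the symbol is -1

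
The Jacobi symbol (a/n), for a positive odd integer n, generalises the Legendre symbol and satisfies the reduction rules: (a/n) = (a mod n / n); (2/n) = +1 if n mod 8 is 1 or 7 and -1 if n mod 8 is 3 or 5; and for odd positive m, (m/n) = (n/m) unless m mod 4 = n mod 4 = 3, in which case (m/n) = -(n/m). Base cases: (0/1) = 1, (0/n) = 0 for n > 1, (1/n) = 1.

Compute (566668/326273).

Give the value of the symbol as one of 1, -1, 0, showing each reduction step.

-1

(566668/326273): 566668 mod 326273 = 240395, so (566668/326273) = (240395/326273)
flip (240395/326273) -> (326273/240395): both odd, 240395 mod 4 = 3, 326273 mod 4 = 1, so the flip contributes +1; sign now +1
(326273/240395): 326273 mod 240395 = 85878, so (326273/240395) = (85878/240395)
factor out 2^1: 85878 = 2^1·42939; with 240395 mod 8 = 3, (2/240395) = -1; sign now -1; continue with (42939/240395)
flip (42939/240395) -> (240395/42939): both odd, 42939 mod 4 = 3, 240395 mod 4 = 3, so the flip contributes -1; sign now +1
(240395/42939): 240395 mod 42939 = 25700, so (240395/42939) = (25700/42939)
factor out 2^2: 25700 = 2^2·6425; with 42939 mod 8 = 3, (2/42939) = -1; sign now +1; continue with (6425/42939)
flip (6425/42939) -> (42939/6425): both odd, 6425 mod 4 = 1, 42939 mod 4 = 3, so the flip contributes +1; sign now +1
(42939/6425): 42939 mod 6425 = 4389, so (42939/6425) = (4389/6425)
flip (4389/6425) -> (6425/4389): both odd, 4389 mod 4 = 1, 6425 mod 4 = 1, so the flip contributes +1; sign now +1
(6425/4389): 6425 mod 4389 = 2036, so (6425/4389) = (2036/4389)
factor out 2^2: 2036 = 2^2·509; with 4389 mod 8 = 5, (2/4389) = -1; sign now +1; continue with (509/4389)
flip (509/4389) -> (4389/509): both odd, 509 mod 4 = 1, 4389 mod 4 = 1, so the flip contributes +1; sign now +1
(4389/509): 4389 mod 509 = 317, so (4389/509) = (317/509)
flip (317/509) -> (509/317): both odd, 317 mod 4 = 1, 509 mod 4 = 1, so the flip contributes +1; sign now +1
(509/317): 509 mod 317 = 192, so (509/317) = (192/317)
factor out 2^6: 192 = 2^6·3; with 317 mod 8 = 5, (2/317) = -1; sign now +1; continue with (3/317)
flip (3/317) -> (317/3): both odd, 3 mod 4 = 3, 317 mod 4 = 1, so the flip contributes +1; sign now +1
(317/3): 317 mod 3 = 2, so (317/3) = (2/3)
factor out 2^1: 2 = 2^1·1; with 3 mod 8 = 3, (2/3) = -1; sign now -1; continue with (1/3)
reached (1/3) = 1, so the symbol is -1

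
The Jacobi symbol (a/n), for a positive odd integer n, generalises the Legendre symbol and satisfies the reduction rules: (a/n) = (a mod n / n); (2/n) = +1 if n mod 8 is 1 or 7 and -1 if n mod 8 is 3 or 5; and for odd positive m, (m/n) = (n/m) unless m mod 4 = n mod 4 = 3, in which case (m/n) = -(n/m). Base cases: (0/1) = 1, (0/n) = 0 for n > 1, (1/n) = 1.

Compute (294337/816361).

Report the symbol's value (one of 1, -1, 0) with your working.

reciprocity: (294337/816361) = +1·(816361/294337) since 294337 mod 4 = 1, 816361 mod 4 = 1; sign now +1
(816361/294337) = (227687/294337)   [reduce mod 294337]
reciprocity: (227687/294337) = +1·(294337/227687) since 227687 mod 4 = 3, 294337 mod 4 = 1; sign now +1
(294337/227687) = (66650/227687)   [reduce mod 227687]
66650 = 2^1·33325; (2/227687) = +1 since 227687 mod 8 = 7, so (66650/227687) = (+1)^1·(33325/227687); sign now +1
reciprocity: (33325/227687) = +1·(227687/33325) since 33325 mod 4 = 1, 227687 mod 4 = 3; sign now +1
(227687/33325) = (27737/33325)   [reduce mod 33325]
reciprocity: (27737/33325) = +1·(33325/27737) since 27737 mod 4 = 1, 33325 mod 4 = 1; sign now +1
(33325/27737) = (5588/27737)   [reduce mod 27737]
5588 = 2^2·1397; (2/27737) = +1 since 27737 mod 8 = 1, so (5588/27737) = (+1)^2·(1397/27737); sign now +1
reciprocity: (1397/27737) = +1·(27737/1397) since 1397 mod 4 = 1, 27737 mod 4 = 1; sign now +1
(27737/1397) = (1194/1397)   [reduce mod 1397]
1194 = 2^1·597; (2/1397) = -1 since 1397 mod 8 = 5, so (1194/1397) = (-1)^1·(597/1397); sign now -1
reciprocity: (597/1397) = +1·(1397/597) since 597 mod 4 = 1, 1397 mod 4 = 1; sign now -1
(1397/597) = (203/597)   [reduce mod 597]
reciprocity: (203/597) = +1·(597/203) since 203 mod 4 = 3, 597 mod 4 = 1; sign now -1
(597/203) = (191/203)   [reduce mod 203]
reciprocity: (191/203) = -1·(203/191) since 191 mod 4 = 3, 203 mod 4 = 3; sign now +1
(203/191) = (12/191)   [reduce mod 191]
12 = 2^2·3; (2/191) = +1 since 191 mod 8 = 7, so (12/191) = (+1)^2·(3/191); sign now +1
reciprocity: (3/191) = -1·(191/3) since 3 mod 4 = 3, 191 mod 4 = 3; sign now -1
(191/3) = (2/3)   [reduce mod 3]
2 = 2^1·1; (2/3) = -1 since 3 mod 8 = 3, so (2/3) = (-1)^1·(1/3); sign now +1
(1/3) = 1; final value = sign = +1

1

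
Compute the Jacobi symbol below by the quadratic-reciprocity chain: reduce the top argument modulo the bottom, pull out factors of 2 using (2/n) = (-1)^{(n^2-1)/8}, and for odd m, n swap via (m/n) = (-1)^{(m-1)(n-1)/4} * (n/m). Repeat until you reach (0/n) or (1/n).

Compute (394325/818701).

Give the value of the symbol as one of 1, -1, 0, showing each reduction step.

flip (394325/818701) -> (818701/394325): both odd, 394325 mod 4 = 1, 818701 mod 4 = 1, so the flip contributes +1; sign now +1
(818701/394325): 818701 mod 394325 = 30051, so (818701/394325) = (30051/394325)
flip (30051/394325) -> (394325/30051): both odd, 30051 mod 4 = 3, 394325 mod 4 = 1, so the flip contributes +1; sign now +1
(394325/30051): 394325 mod 30051 = 3662, so (394325/30051) = (3662/30051)
factor out 2^1: 3662 = 2^1·1831; with 30051 mod 8 = 3, (2/30051) = -1; sign now -1; continue with (1831/30051)
flip (1831/30051) -> (30051/1831): both odd, 1831 mod 4 = 3, 30051 mod 4 = 3, so the flip contributes -1; sign now +1
(30051/1831): 30051 mod 1831 = 755, so (30051/1831) = (755/1831)
flip (755/1831) -> (1831/755): both odd, 755 mod 4 = 3, 1831 mod 4 = 3, so the flip contributes -1; sign now -1
(1831/755): 1831 mod 755 = 321, so (1831/755) = (321/755)
flip (321/755) -> (755/321): both odd, 321 mod 4 = 1, 755 mod 4 = 3, so the flip contributes +1; sign now -1
(755/321): 755 mod 321 = 113, so (755/321) = (113/321)
flip (113/321) -> (321/113): both odd, 113 mod 4 = 1, 321 mod 4 = 1, so the flip contributes +1; sign now -1
(321/113): 321 mod 113 = 95, so (321/113) = (95/113)
flip (95/113) -> (113/95): both odd, 95 mod 4 = 3, 113 mod 4 = 1, so the flip contributes +1; sign now -1
(113/95): 113 mod 95 = 18, so (113/95) = (18/95)
factor out 2^1: 18 = 2^1·9; with 95 mod 8 = 7, (2/95) = +1; sign now -1; continue with (9/95)
flip (9/95) -> (95/9): both odd, 9 mod 4 = 1, 95 mod 4 = 3, so the flip contributes +1; sign now -1
(95/9): 95 mod 9 = 5, so (95/9) = (5/9)
flip (5/9) -> (9/5): both odd, 5 mod 4 = 1, 9 mod 4 = 1, so the flip contributes +1; sign now -1
(9/5): 9 mod 5 = 4, so (9/5) = (4/5)
factor out 2^2: 4 = 2^2·1; with 5 mod 8 = 5, (2/5) = -1; sign now -1; continue with (1/5)
reached (1/5) = 1, so the symbol is -1

-1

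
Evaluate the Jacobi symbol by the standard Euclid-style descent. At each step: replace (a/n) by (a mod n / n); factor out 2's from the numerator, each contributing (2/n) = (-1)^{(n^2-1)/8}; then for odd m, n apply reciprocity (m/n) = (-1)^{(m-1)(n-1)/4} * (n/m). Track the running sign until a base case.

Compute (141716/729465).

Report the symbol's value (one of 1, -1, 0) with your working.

1

factor out 2^2: 141716 = 2^2·35429; with 729465 mod 8 = 1, (2/729465) = +1; sign now +1; continue with (35429/729465)
flip (35429/729465) -> (729465/35429): both odd, 35429 mod 4 = 1, 729465 mod 4 = 1, so the flip contributes +1; sign now +1
(729465/35429): 729465 mod 35429 = 20885, so (729465/35429) = (20885/35429)
flip (20885/35429) -> (35429/20885): both odd, 20885 mod 4 = 1, 35429 mod 4 = 1, so the flip contributes +1; sign now +1
(35429/20885): 35429 mod 20885 = 14544, so (35429/20885) = (14544/20885)
factor out 2^4: 14544 = 2^4·909; with 20885 mod 8 = 5, (2/20885) = -1; sign now +1; continue with (909/20885)
flip (909/20885) -> (20885/909): both odd, 909 mod 4 = 1, 20885 mod 4 = 1, so the flip contributes +1; sign now +1
(20885/909): 20885 mod 909 = 887, so (20885/909) = (887/909)
flip (887/909) -> (909/887): both odd, 887 mod 4 = 3, 909 mod 4 = 1, so the flip contributes +1; sign now +1
(909/887): 909 mod 887 = 22, so (909/887) = (22/887)
factor out 2^1: 22 = 2^1·11; with 887 mod 8 = 7, (2/887) = +1; sign now +1; continue with (11/887)
flip (11/887) -> (887/11): both odd, 11 mod 4 = 3, 887 mod 4 = 3, so the flip contributes -1; sign now -1
(887/11): 887 mod 11 = 7, so (887/11) = (7/11)
flip (7/11) -> (11/7): both odd, 7 mod 4 = 3, 11 mod 4 = 3, so the flip contributes -1; sign now +1
(11/7): 11 mod 7 = 4, so (11/7) = (4/7)
factor out 2^2: 4 = 2^2·1; with 7 mod 8 = 7, (2/7) = +1; sign now +1; continue with (1/7)
reached (1/7) = 1, so the symbol is +1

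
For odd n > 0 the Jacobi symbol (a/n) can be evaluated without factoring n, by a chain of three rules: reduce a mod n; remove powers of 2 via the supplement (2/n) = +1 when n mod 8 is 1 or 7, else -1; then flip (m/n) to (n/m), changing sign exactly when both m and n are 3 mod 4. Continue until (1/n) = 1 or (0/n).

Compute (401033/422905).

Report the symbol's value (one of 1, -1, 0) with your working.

reciprocity: (401033/422905) = +1·(422905/401033) since 401033 mod 4 = 1, 422905 mod 4 = 1; sign now +1
(422905/401033) = (21872/401033)   [reduce mod 401033]
21872 = 2^4·1367; (2/401033) = +1 since 401033 mod 8 = 1, so (21872/401033) = (+1)^4·(1367/401033); sign now +1
reciprocity: (1367/401033) = +1·(401033/1367) since 1367 mod 4 = 3, 401033 mod 4 = 1; sign now +1
(401033/1367) = (502/1367)   [reduce mod 1367]
502 = 2^1·251; (2/1367) = +1 since 1367 mod 8 = 7, so (502/1367) = (+1)^1·(251/1367); sign now +1
reciprocity: (251/1367) = -1·(1367/251) since 251 mod 4 = 3, 1367 mod 4 = 3; sign now -1
(1367/251) = (112/251)   [reduce mod 251]
112 = 2^4·7; (2/251) = -1 since 251 mod 8 = 3, so (112/251) = (-1)^4·(7/251); sign now -1
reciprocity: (7/251) = -1·(251/7) since 7 mod 4 = 3, 251 mod 4 = 3; sign now +1
(251/7) = (6/7)   [reduce mod 7]
6 = 2^1·3; (2/7) = +1 since 7 mod 8 = 7, so (6/7) = (+1)^1·(3/7); sign now +1
reciprocity: (3/7) = -1·(7/3) since 3 mod 4 = 3, 7 mod 4 = 3; sign now -1
(7/3) = (1/3)   [reduce mod 3]
(1/3) = 1; final value = sign = -1

-1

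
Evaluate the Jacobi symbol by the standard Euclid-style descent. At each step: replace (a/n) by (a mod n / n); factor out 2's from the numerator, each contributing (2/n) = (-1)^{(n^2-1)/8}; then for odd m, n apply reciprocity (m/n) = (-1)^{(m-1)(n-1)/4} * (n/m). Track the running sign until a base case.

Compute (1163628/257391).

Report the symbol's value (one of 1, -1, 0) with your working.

(1163628/257391) = (134064/257391)   [reduce mod 257391]
134064 = 2^4·8379; (2/257391) = +1 since 257391 mod 8 = 7, so (134064/257391) = (+1)^4·(8379/257391); sign now +1
reciprocity: (8379/257391) = -1·(257391/8379) since 8379 mod 4 = 3, 257391 mod 4 = 3; sign now -1
(257391/8379) = (6021/8379)   [reduce mod 8379]
reciprocity: (6021/8379) = +1·(8379/6021) since 6021 mod 4 = 1, 8379 mod 4 = 3; sign now -1
(8379/6021) = (2358/6021)   [reduce mod 6021]
2358 = 2^1·1179; (2/6021) = -1 since 6021 mod 8 = 5, so (2358/6021) = (-1)^1·(1179/6021); sign now +1
reciprocity: (1179/6021) = +1·(6021/1179) since 1179 mod 4 = 3, 6021 mod 4 = 1; sign now +1
(6021/1179) = (126/1179)   [reduce mod 1179]
126 = 2^1·63; (2/1179) = -1 since 1179 mod 8 = 3, so (126/1179) = (-1)^1·(63/1179); sign now -1
reciprocity: (63/1179) = -1·(1179/63) since 63 mod 4 = 3, 1179 mod 4 = 3; sign now +1
(1179/63) = (45/63)   [reduce mod 63]
reciprocity: (45/63) = +1·(63/45) since 45 mod 4 = 1, 63 mod 4 = 3; sign now +1
(63/45) = (18/45)   [reduce mod 45]
18 = 2^1·9; (2/45) = -1 since 45 mod 8 = 5, so (18/45) = (-1)^1·(9/45); sign now -1
reciprocity: (9/45) = +1·(45/9) since 9 mod 4 = 1, 45 mod 4 = 1; sign now -1
(45/9) = (0/9)   [reduce mod 9]
(0/9) = 0   [gcd(a, n) > 1]; final value = 0

0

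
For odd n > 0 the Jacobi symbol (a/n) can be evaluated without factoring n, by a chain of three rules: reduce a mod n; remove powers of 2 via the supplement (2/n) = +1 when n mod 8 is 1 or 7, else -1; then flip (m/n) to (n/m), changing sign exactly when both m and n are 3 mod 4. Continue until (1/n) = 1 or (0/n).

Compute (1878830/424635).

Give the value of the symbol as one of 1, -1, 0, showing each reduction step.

(1878830/424635) = (180290/424635)   [reduce mod 424635]
180290 = 2^1·90145; (2/424635) = -1 since 424635 mod 8 = 3, so (180290/424635) = (-1)^1·(90145/424635); sign now -1
reciprocity: (90145/424635) = +1·(424635/90145) since 90145 mod 4 = 1, 424635 mod 4 = 3; sign now -1
(424635/90145) = (64055/90145)   [reduce mod 90145]
reciprocity: (64055/90145) = +1·(90145/64055) since 64055 mod 4 = 3, 90145 mod 4 = 1; sign now -1
(90145/64055) = (26090/64055)   [reduce mod 64055]
26090 = 2^1·13045; (2/64055) = +1 since 64055 mod 8 = 7, so (26090/64055) = (+1)^1·(13045/64055); sign now -1
reciprocity: (13045/64055) = +1·(64055/13045) since 13045 mod 4 = 1, 64055 mod 4 = 3; sign now -1
(64055/13045) = (11875/13045)   [reduce mod 13045]
reciprocity: (11875/13045) = +1·(13045/11875) since 11875 mod 4 = 3, 13045 mod 4 = 1; sign now -1
(13045/11875) = (1170/11875)   [reduce mod 11875]
1170 = 2^1·585; (2/11875) = -1 since 11875 mod 8 = 3, so (1170/11875) = (-1)^1·(585/11875); sign now +1
reciprocity: (585/11875) = +1·(11875/585) since 585 mod 4 = 1, 11875 mod 4 = 3; sign now +1
(11875/585) = (175/585)   [reduce mod 585]
reciprocity: (175/585) = +1·(585/175) since 175 mod 4 = 3, 585 mod 4 = 1; sign now +1
(585/175) = (60/175)   [reduce mod 175]
60 = 2^2·15; (2/175) = +1 since 175 mod 8 = 7, so (60/175) = (+1)^2·(15/175); sign now +1
reciprocity: (15/175) = -1·(175/15) since 15 mod 4 = 3, 175 mod 4 = 3; sign now -1
(175/15) = (10/15)   [reduce mod 15]
10 = 2^1·5; (2/15) = +1 since 15 mod 8 = 7, so (10/15) = (+1)^1·(5/15); sign now -1
reciprocity: (5/15) = +1·(15/5) since 5 mod 4 = 1, 15 mod 4 = 3; sign now -1
(15/5) = (0/5)   [reduce mod 5]
(0/5) = 0   [gcd(a, n) > 1]; final value = 0

0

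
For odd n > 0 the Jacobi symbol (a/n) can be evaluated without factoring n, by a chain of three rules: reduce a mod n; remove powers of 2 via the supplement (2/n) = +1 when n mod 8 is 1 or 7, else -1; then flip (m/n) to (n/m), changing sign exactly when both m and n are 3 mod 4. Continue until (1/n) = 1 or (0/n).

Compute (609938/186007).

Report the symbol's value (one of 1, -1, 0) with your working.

1

(609938/186007) = (51917/186007)   [reduce mod 186007]
reciprocity: (51917/186007) = +1·(186007/51917) since 51917 mod 4 = 1, 186007 mod 4 = 3; sign now +1
(186007/51917) = (30256/51917)   [reduce mod 51917]
30256 = 2^4·1891; (2/51917) = -1 since 51917 mod 8 = 5, so (30256/51917) = (-1)^4·(1891/51917); sign now +1
reciprocity: (1891/51917) = +1·(51917/1891) since 1891 mod 4 = 3, 51917 mod 4 = 1; sign now +1
(51917/1891) = (860/1891)   [reduce mod 1891]
860 = 2^2·215; (2/1891) = -1 since 1891 mod 8 = 3, so (860/1891) = (-1)^2·(215/1891); sign now +1
reciprocity: (215/1891) = -1·(1891/215) since 215 mod 4 = 3, 1891 mod 4 = 3; sign now -1
(1891/215) = (171/215)   [reduce mod 215]
reciprocity: (171/215) = -1·(215/171) since 171 mod 4 = 3, 215 mod 4 = 3; sign now +1
(215/171) = (44/171)   [reduce mod 171]
44 = 2^2·11; (2/171) = -1 since 171 mod 8 = 3, so (44/171) = (-1)^2·(11/171); sign now +1
reciprocity: (11/171) = -1·(171/11) since 11 mod 4 = 3, 171 mod 4 = 3; sign now -1
(171/11) = (6/11)   [reduce mod 11]
6 = 2^1·3; (2/11) = -1 since 11 mod 8 = 3, so (6/11) = (-1)^1·(3/11); sign now +1
reciprocity: (3/11) = -1·(11/3) since 3 mod 4 = 3, 11 mod 4 = 3; sign now -1
(11/3) = (2/3)   [reduce mod 3]
2 = 2^1·1; (2/3) = -1 since 3 mod 8 = 3, so (2/3) = (-1)^1·(1/3); sign now +1
(1/3) = 1; final value = sign = +1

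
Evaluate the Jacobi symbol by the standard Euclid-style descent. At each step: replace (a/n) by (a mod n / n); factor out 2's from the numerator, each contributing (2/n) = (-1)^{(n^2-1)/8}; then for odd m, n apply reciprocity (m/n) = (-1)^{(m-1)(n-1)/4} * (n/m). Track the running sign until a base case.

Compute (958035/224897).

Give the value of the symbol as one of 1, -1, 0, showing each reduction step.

1

(958035/224897): 958035 mod 224897 = 58447, so (958035/224897) = (58447/224897)
flip (58447/224897) -> (224897/58447): both odd, 58447 mod 4 = 3, 224897 mod 4 = 1, so the flip contributes +1; sign now +1
(224897/58447): 224897 mod 58447 = 49556, so (224897/58447) = (49556/58447)
factor out 2^2: 49556 = 2^2·12389; with 58447 mod 8 = 7, (2/58447) = +1; sign now +1; continue with (12389/58447)
flip (12389/58447) -> (58447/12389): both odd, 12389 mod 4 = 1, 58447 mod 4 = 3, so the flip contributes +1; sign now +1
(58447/12389): 58447 mod 12389 = 8891, so (58447/12389) = (8891/12389)
flip (8891/12389) -> (12389/8891): both odd, 8891 mod 4 = 3, 12389 mod 4 = 1, so the flip contributes +1; sign now +1
(12389/8891): 12389 mod 8891 = 3498, so (12389/8891) = (3498/8891)
factor out 2^1: 3498 = 2^1·1749; with 8891 mod 8 = 3, (2/8891) = -1; sign now -1; continue with (1749/8891)
flip (1749/8891) -> (8891/1749): both odd, 1749 mod 4 = 1, 8891 mod 4 = 3, so the flip contributes +1; sign now -1
(8891/1749): 8891 mod 1749 = 146, so (8891/1749) = (146/1749)
factor out 2^1: 146 = 2^1·73; with 1749 mod 8 = 5, (2/1749) = -1; sign now +1; continue with (73/1749)
flip (73/1749) -> (1749/73): both odd, 73 mod 4 = 1, 1749 mod 4 = 1, so the flip contributes +1; sign now +1
(1749/73): 1749 mod 73 = 70, so (1749/73) = (70/73)
factor out 2^1: 70 = 2^1·35; with 73 mod 8 = 1, (2/73) = +1; sign now +1; continue with (35/73)
flip (35/73) -> (73/35): both odd, 35 mod 4 = 3, 73 mod 4 = 1, so the flip contributes +1; sign now +1
(73/35): 73 mod 35 = 3, so (73/35) = (3/35)
flip (3/35) -> (35/3): both odd, 3 mod 4 = 3, 35 mod 4 = 3, so the flip contributes -1; sign now -1
(35/3): 35 mod 3 = 2, so (35/3) = (2/3)
factor out 2^1: 2 = 2^1·1; with 3 mod 8 = 3, (2/3) = -1; sign now +1; continue with (1/3)
reached (1/3) = 1, so the symbol is +1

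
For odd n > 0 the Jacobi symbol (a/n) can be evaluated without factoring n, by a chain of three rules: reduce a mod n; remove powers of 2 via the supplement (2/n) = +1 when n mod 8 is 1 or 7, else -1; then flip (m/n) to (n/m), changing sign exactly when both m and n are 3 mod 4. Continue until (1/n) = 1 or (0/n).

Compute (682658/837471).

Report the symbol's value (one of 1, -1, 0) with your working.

-1

682658 = 2^1·341329; (2/837471) = +1 since 837471 mod 8 = 7, so (682658/837471) = (+1)^1·(341329/837471); sign now +1
reciprocity: (341329/837471) = +1·(837471/341329) since 341329 mod 4 = 1, 837471 mod 4 = 3; sign now +1
(837471/341329) = (154813/341329)   [reduce mod 341329]
reciprocity: (154813/341329) = +1·(341329/154813) since 154813 mod 4 = 1, 341329 mod 4 = 1; sign now +1
(341329/154813) = (31703/154813)   [reduce mod 154813]
reciprocity: (31703/154813) = +1·(154813/31703) since 31703 mod 4 = 3, 154813 mod 4 = 1; sign now +1
(154813/31703) = (28001/31703)   [reduce mod 31703]
reciprocity: (28001/31703) = +1·(31703/28001) since 28001 mod 4 = 1, 31703 mod 4 = 3; sign now +1
(31703/28001) = (3702/28001)   [reduce mod 28001]
3702 = 2^1·1851; (2/28001) = +1 since 28001 mod 8 = 1, so (3702/28001) = (+1)^1·(1851/28001); sign now +1
reciprocity: (1851/28001) = +1·(28001/1851) since 1851 mod 4 = 3, 28001 mod 4 = 1; sign now +1
(28001/1851) = (236/1851)   [reduce mod 1851]
236 = 2^2·59; (2/1851) = -1 since 1851 mod 8 = 3, so (236/1851) = (-1)^2·(59/1851); sign now +1
reciprocity: (59/1851) = -1·(1851/59) since 59 mod 4 = 3, 1851 mod 4 = 3; sign now -1
(1851/59) = (22/59)   [reduce mod 59]
22 = 2^1·11; (2/59) = -1 since 59 mod 8 = 3, so (22/59) = (-1)^1·(11/59); sign now +1
reciprocity: (11/59) = -1·(59/11) since 11 mod 4 = 3, 59 mod 4 = 3; sign now -1
(59/11) = (4/11)   [reduce mod 11]
4 = 2^2·1; (2/11) = -1 since 11 mod 8 = 3, so (4/11) = (-1)^2·(1/11); sign now -1
(1/11) = 1; final value = sign = -1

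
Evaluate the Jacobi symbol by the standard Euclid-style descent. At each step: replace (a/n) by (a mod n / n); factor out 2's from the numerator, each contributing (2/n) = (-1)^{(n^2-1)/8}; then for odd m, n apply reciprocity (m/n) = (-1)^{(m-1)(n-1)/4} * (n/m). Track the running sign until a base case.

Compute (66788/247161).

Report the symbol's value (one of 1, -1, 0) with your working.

1

66788 = 2^2·16697; (2/247161) = +1 since 247161 mod 8 = 1, so (66788/247161) = (+1)^2·(16697/247161); sign now +1
reciprocity: (16697/247161) = +1·(247161/16697) since 16697 mod 4 = 1, 247161 mod 4 = 1; sign now +1
(247161/16697) = (13403/16697)   [reduce mod 16697]
reciprocity: (13403/16697) = +1·(16697/13403) since 13403 mod 4 = 3, 16697 mod 4 = 1; sign now +1
(16697/13403) = (3294/13403)   [reduce mod 13403]
3294 = 2^1·1647; (2/13403) = -1 since 13403 mod 8 = 3, so (3294/13403) = (-1)^1·(1647/13403); sign now -1
reciprocity: (1647/13403) = -1·(13403/1647) since 1647 mod 4 = 3, 13403 mod 4 = 3; sign now +1
(13403/1647) = (227/1647)   [reduce mod 1647]
reciprocity: (227/1647) = -1·(1647/227) since 227 mod 4 = 3, 1647 mod 4 = 3; sign now -1
(1647/227) = (58/227)   [reduce mod 227]
58 = 2^1·29; (2/227) = -1 since 227 mod 8 = 3, so (58/227) = (-1)^1·(29/227); sign now +1
reciprocity: (29/227) = +1·(227/29) since 29 mod 4 = 1, 227 mod 4 = 3; sign now +1
(227/29) = (24/29)   [reduce mod 29]
24 = 2^3·3; (2/29) = -1 since 29 mod 8 = 5, so (24/29) = (-1)^3·(3/29); sign now -1
reciprocity: (3/29) = +1·(29/3) since 3 mod 4 = 3, 29 mod 4 = 1; sign now -1
(29/3) = (2/3)   [reduce mod 3]
2 = 2^1·1; (2/3) = -1 since 3 mod 8 = 3, so (2/3) = (-1)^1·(1/3); sign now +1
(1/3) = 1; final value = sign = +1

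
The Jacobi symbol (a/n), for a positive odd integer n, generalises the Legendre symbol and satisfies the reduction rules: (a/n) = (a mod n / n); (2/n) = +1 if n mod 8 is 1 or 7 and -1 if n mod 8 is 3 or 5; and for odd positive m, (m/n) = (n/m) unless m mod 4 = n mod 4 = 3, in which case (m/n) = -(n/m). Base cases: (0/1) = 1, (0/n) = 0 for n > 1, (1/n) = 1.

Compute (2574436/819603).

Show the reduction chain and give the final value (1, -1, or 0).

(2574436/819603) = (115627/819603)   [reduce mod 819603]
reciprocity: (115627/819603) = -1·(819603/115627) since 115627 mod 4 = 3, 819603 mod 4 = 3; sign now -1
(819603/115627) = (10214/115627)   [reduce mod 115627]
10214 = 2^1·5107; (2/115627) = -1 since 115627 mod 8 = 3, so (10214/115627) = (-1)^1·(5107/115627); sign now +1
reciprocity: (5107/115627) = -1·(115627/5107) since 5107 mod 4 = 3, 115627 mod 4 = 3; sign now -1
(115627/5107) = (3273/5107)   [reduce mod 5107]
reciprocity: (3273/5107) = +1·(5107/3273) since 3273 mod 4 = 1, 5107 mod 4 = 3; sign now -1
(5107/3273) = (1834/3273)   [reduce mod 3273]
1834 = 2^1·917; (2/3273) = +1 since 3273 mod 8 = 1, so (1834/3273) = (+1)^1·(917/3273); sign now -1
reciprocity: (917/3273) = +1·(3273/917) since 917 mod 4 = 1, 3273 mod 4 = 1; sign now -1
(3273/917) = (522/917)   [reduce mod 917]
522 = 2^1·261; (2/917) = -1 since 917 mod 8 = 5, so (522/917) = (-1)^1·(261/917); sign now +1
reciprocity: (261/917) = +1·(917/261) since 261 mod 4 = 1, 917 mod 4 = 1; sign now +1
(917/261) = (134/261)   [reduce mod 261]
134 = 2^1·67; (2/261) = -1 since 261 mod 8 = 5, so (134/261) = (-1)^1·(67/261); sign now -1
reciprocity: (67/261) = +1·(261/67) since 67 mod 4 = 3, 261 mod 4 = 1; sign now -1
(261/67) = (60/67)   [reduce mod 67]
60 = 2^2·15; (2/67) = -1 since 67 mod 8 = 3, so (60/67) = (-1)^2·(15/67); sign now -1
reciprocity: (15/67) = -1·(67/15) since 15 mod 4 = 3, 67 mod 4 = 3; sign now +1
(67/15) = (7/15)   [reduce mod 15]
reciprocity: (7/15) = -1·(15/7) since 7 mod 4 = 3, 15 mod 4 = 3; sign now -1
(15/7) = (1/7)   [reduce mod 7]
(1/7) = 1; final value = sign = -1

-1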